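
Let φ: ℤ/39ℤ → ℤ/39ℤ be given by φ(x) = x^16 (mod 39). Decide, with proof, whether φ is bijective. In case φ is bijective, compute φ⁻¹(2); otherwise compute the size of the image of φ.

8

φ(1) = 1^16 = 1.
φ(5): Repeated squaring mod 39: 5^1 ≡ 5, 5^2 ≡ 5² = 25, 5^4 ≡ 25² = 625 ≡ 1, 5^8 ≡ 1² = 1, 5^16 ≡ 1² = 1. So 5^16 ≡ 1 (mod 39).
So φ(1) = φ(5) = 1 while 1 ≠ 5, therefore φ is not injective, hence not bijective.
Since φ is not bijective, we determine |image(φ)|. Computing x^16 mod 39 for each x (by repeated squaring, reducing mod 39 at every step), the values φ(0), φ(1), …, φ(38) are: 0, 1, 16, 3, 22, 1, 9, 22, 1, 9, 16, 16, 27, 13, 1, 3, 16, 22, 27, 22, 22, 27, 22, 16, 3, 1, 13, 27, 16, 16, 9, 1, 22, 9, 1, 22, 3, 16, 1.
The distinct values are {0, 1, 3, 9, 13, 16, 22, 27}; there are 8 of them.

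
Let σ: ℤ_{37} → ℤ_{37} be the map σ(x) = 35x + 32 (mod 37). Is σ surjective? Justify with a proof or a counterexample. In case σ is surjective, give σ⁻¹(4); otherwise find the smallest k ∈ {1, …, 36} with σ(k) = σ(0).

Recall: surjectivity means every element of the codomain has a preimage under σ.
Since gcd(35, 37) = 1, 35 is invertible modulo 37. Euclid's algorithm: 37 = 1·35 + 2, 35 = 17·2 + 1; back-substituting gives 1 = 18·35 − 17·37, so 35⁻¹ ≡ 18 (mod 37).
Then y ↦ 18(y − 32) is a two-sided inverse to σ, so every y ∈ ℤ_{37} has a preimage.
Therefore σ is surjective.
Since σ is surjective, we compute σ⁻¹(4): solve 35x + 32 ≡ 4 (mod 37), i.e. 35x ≡ 9 (mod 37).
Multiplying by 35⁻¹ = 18 gives x ≡ 18·9 = 162 = 4·37 + 14 ≡ 14 (mod 37).
Check: σ(14) = 35·14 + 32 = 522 = 14·37 + 4 ≡ 4 (mod 37).

14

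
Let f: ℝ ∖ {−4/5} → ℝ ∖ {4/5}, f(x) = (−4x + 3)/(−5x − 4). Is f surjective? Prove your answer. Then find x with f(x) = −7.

For any y ≠ 4/5, solving y(−5x − 4) = −4x + 3 for x gives a well-defined x ≠ −4/5. So f is surjective.
Solving f(x) = −7: cross-multiplying gives −4x + 3 = −7(−5x − 4), which rearranges to −39x = 25, so x = −25/39.

-25/39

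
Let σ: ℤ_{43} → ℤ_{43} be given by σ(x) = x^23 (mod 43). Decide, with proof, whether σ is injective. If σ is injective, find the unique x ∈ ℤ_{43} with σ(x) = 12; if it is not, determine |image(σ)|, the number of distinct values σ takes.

26

Since 43 is prime, the nonzero elements of ℤ_{43} form a cyclic group of order 42.
As gcd(23, 42) = 1, raising to the 23rd power is a bijection on this group: if a^23 ≡ b^23 then (ab^{−1})^23 = 1, and the only element of order dividing gcd(23, 42) = 1 is 1, so a = b.
With σ(0) = 0 this makes σ injective on all of ℤ_{43}, hence bijective (finite equal-size domain and codomain). In particular σ is injective.
Since σ is injective, we find the preimage of 12. The inverse of x ↦ x^23 on (ℤ_{43})^× is x ↦ x^11, because 23·11 = 253 = 6·42 + 1 ≡ 1 (mod 42) and x^{42} = 1 for x ≠ 0 (Fermat). So σ⁻¹(12) = 12^11 mod 43.
Repeated squaring mod 43: 12^1 ≡ 12, 12^2 ≡ 12² = 144 ≡ 15, 12^4 ≡ 15² = 225 ≡ 10, 12^8 ≡ 10² = 100 ≡ 14. Since 11 = 8 + 2 + 1, 12^11 ≡ 14·15·12: 14·15 = 210 ≡ 38, then 38·12 = 456 ≡ 26. So 12^11 ≡ 26 (mod 43).
Hence σ⁻¹(12) = 26.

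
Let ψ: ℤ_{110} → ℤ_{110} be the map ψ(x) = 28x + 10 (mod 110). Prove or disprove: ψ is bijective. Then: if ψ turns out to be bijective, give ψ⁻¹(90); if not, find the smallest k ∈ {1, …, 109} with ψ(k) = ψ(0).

Recall: ψ is injective if ψ(u) = ψ(v) implies u = v.
We have gcd(28, 110) = 2 > 1. Taking u = 0 and v = 55: ψ(0) = 10 and ψ(55) = 28·55 + 10 = 1550 ≡ 10 (mod 110).
So ψ(0) = ψ(55) while 0 ≠ 55, so ψ is not injective, hence not bijective.
Since ψ is not bijective, we find the least positive k with ψ(k) = ψ(0): this means 28k ≡ 0 (mod 110), i.e. 110 ∣ 28k. Since gcd(28, 110) = 2, dividing through by 2 this holds exactly when 55 ∣ 14k, and as gcd(14, 55) = 1, exactly when 55 ∣ k.
The smallest positive such k is 55.

55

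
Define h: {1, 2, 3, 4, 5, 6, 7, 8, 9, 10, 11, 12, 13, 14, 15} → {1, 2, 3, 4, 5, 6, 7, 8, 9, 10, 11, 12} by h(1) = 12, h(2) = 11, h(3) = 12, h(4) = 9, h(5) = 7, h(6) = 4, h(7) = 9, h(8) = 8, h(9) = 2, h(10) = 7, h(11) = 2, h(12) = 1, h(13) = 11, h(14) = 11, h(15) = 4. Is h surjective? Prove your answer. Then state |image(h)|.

8

No element maps to 3, so h is not surjective.
The image of h is {1, 2, 4, 7, 8, 9, 11, 12}, which has 8 elements.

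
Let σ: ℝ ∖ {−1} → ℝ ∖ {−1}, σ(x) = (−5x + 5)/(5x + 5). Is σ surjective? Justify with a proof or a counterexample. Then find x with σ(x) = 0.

For any y ≠ −1, solving y(5x + 5) = −5x + 5 for x gives a well-defined x ≠ −1. So σ is surjective.
Solving σ(x) = 0: cross-multiplying gives −5x + 5 = 0(5x + 5), which rearranges to −5x = −5, so x = 1.

1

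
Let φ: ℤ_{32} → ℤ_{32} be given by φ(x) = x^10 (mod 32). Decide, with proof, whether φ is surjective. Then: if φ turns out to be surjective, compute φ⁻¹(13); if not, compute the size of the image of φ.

5

φ(0) = 0^10 = 0.
φ(2): Repeated squaring mod 32: 2^1 ≡ 2, 2^2 ≡ 2² = 4, 2^4 ≡ 4² = 16, 2^8 ≡ 16² = 256 ≡ 0. Since 10 = 8 + 2, 2^10 ≡ 0·4: 0·4 = 0. So 2^10 ≡ 0 (mod 32).
So φ(0) = φ(2) = 0 while 0 ≠ 2, therefore φ is not injective.
A non-injective map from the 32-element set ℤ_{32} to itself takes at most 31 distinct values, so it cannot be surjective. Therefore φ is not surjective.
Since φ is not surjective, we determine |image(φ)|. Computing x^10 mod 32 for each x (by repeated squaring, reducing mod 32 at every step), the values φ(0), φ(1), …, φ(31) are: 0, 1, 0, 9, 0, 25, 0, 17, 0, 17, 0, 25, 0, 9, 0, 1, 0, 1, 0, 9, 0, 25, 0, 17, 0, 17, 0, 25, 0, 9, 0, 1.
The distinct values are {0, 1, 9, 17, 25}; there are 5 of them.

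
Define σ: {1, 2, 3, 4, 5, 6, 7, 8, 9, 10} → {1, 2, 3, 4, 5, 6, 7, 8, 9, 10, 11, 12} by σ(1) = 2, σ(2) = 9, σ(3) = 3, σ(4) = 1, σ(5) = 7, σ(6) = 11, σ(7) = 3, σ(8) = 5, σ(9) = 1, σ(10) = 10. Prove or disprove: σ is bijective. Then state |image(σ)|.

σ(3) = 3 = σ(7) with 3 ≠ 7, so σ is not injective, hence not bijective.
The image of σ is {1, 2, 3, 5, 7, 9, 10, 11}, which has 8 elements.

8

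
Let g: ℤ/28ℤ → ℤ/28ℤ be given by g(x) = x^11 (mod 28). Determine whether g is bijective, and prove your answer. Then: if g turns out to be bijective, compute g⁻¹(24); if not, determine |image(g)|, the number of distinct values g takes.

g(0) = 0^11 = 0.
g(14): Repeated squaring mod 28: 14^1 ≡ 14, 14^2 ≡ 14² = 196 ≡ 0, 14^4 ≡ 0² = 0, 14^8 ≡ 0² = 0. Since 11 = 8 + 2 + 1, 14^11 ≡ 0·0·14: 0·0 = 0, then 0·14 = 0. So 14^11 ≡ 0 (mod 28).
So g(0) = g(14) = 0 while 0 ≠ 14, therefore g is not injective, hence not bijective.
Since g is not bijective, we determine |image(g)|. Computing x^11 mod 28 for each x (by repeated squaring, reducing mod 28 at every step), the values g(0), g(1), …, g(27) are: 0, 1, 4, 19, 16, 17, 20, 7, 8, 25, 12, 23, 24, 13, 0, 15, 4, 5, 16, 3, 20, 21, 8, 11, 12, 9, 24, 27.
The distinct values are {0, 1, 3, 4, 5, 7, 8, 9, 11, 12, 13, 15, 16, 17, 19, 20, 21, 23, 24, 25, 27}; there are 21 of them.

21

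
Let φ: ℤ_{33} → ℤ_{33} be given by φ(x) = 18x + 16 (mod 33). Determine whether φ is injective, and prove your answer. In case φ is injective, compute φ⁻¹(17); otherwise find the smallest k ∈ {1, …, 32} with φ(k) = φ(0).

We have gcd(18, 33) = 3 > 1. Taking a = 0 and b = 11: φ(0) = 16 and φ(11) = 18·11 + 16 = 214 ≡ 16 (mod 33).
So φ(0) = φ(11) while 0 ≠ 11, hence φ is not injective.
Since φ is not injective, we find the least positive k with φ(k) = φ(0): this means 18k ≡ 0 (mod 33), i.e. 33 ∣ 18k. Since gcd(18, 33) = 3, dividing through by 3 this holds exactly when 11 ∣ 6k, and as gcd(6, 11) = 1, exactly when 11 ∣ k.
The smallest positive such k is 11.

11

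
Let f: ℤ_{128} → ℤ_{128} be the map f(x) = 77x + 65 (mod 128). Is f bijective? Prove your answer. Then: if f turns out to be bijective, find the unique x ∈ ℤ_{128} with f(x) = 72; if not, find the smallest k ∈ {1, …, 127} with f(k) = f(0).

If f(x_1) = f(x_2), then 77x_1 ≡ 77x_2 (mod 128). Because gcd(77, 128) = 1, we may cancel 77 to get x_1 ≡ x_2 (mod 128).
We now compute 77⁻¹ mod 128 explicitly. Euclid's algorithm: 128 = 1·77 + 51, 77 = 1·51 + 26, 51 = 1·26 + 25, 26 = 1·25 + 1; back-substituting gives 1 = 5·77 − 3·128, so 77⁻¹ ≡ 5 (mod 128).
Then y ↦ 5(y − 65) is a two-sided inverse to f, so every y ∈ ℤ_{128} has a preimage.
Thus f is bijective.
Since f is bijective, we compute f⁻¹(72): solve 77x + 65 ≡ 72 (mod 128), i.e. 77x ≡ 7 (mod 128).
Multiplying by 77⁻¹ = 5 gives x ≡ 5·7 = 35 ≡ 35 (mod 128).
Check: f(35) = 77·35 + 65 = 2760 = 21·128 + 72 ≡ 72 (mod 128).

35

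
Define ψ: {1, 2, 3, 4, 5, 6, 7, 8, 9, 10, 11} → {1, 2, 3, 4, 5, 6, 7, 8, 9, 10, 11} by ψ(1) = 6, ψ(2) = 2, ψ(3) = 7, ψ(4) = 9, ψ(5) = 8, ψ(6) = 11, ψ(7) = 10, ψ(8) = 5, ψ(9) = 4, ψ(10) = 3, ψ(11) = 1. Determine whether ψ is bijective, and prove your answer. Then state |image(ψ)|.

11

The values 6, 2, 7, 9, 8, 11, 10, 5, 4, 3, 1 are a permutation of {1, 2, 3, 4, 5, 6, 7, 8, 9, 10, 11}: each element appears exactly once.
So ψ is injective and surjective, hence bijective.
The image of ψ is {1, 2, 3, 4, 5, 6, 7, 8, 9, 10, 11}, which has 11 elements.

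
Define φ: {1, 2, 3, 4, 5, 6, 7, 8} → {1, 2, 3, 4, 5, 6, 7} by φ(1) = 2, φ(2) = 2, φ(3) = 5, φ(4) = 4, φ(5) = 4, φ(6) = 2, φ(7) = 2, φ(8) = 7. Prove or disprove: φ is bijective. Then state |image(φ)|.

4

φ(1) = 2 = φ(2) with 1 ≠ 2, so φ is not injective, hence not bijective.
The image of φ is {2, 4, 5, 7}, which has 4 elements.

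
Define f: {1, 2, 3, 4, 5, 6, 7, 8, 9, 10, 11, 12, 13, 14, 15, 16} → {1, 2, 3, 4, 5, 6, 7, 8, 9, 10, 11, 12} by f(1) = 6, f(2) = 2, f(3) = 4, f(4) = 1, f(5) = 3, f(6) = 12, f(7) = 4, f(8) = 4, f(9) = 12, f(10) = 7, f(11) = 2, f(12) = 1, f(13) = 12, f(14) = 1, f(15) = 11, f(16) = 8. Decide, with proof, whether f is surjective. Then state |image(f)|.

No element maps to 5, so f is not surjective.
The image of f is {1, 2, 3, 4, 6, 7, 8, 11, 12}, which has 9 elements.

9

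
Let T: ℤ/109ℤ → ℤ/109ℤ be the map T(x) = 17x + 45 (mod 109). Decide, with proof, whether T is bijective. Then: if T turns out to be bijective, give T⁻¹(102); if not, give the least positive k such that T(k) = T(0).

29

If T(s) = T(t), then 17s ≡ 17t (mod 109). Because gcd(17, 109) = 1, we may cancel 17 to get s ≡ t (mod 109).
We now compute 17⁻¹ mod 109 explicitly. Euclid's algorithm: 109 = 6·17 + 7, 17 = 2·7 + 3, 7 = 2·3 + 1; back-substituting gives 1 = 77·17 − 12·109, so 17⁻¹ ≡ 77 (mod 109).
For any y ∈ ℤ/109ℤ, x = 77(y − 45) mod 109 satisfies T(x) = 17·77(y − 45) + 45 ≡ y (since 17·77 ≡ 1 mod 109). So every y has a preimage.
Hence T is bijective.
Since T is bijective, we find T⁻¹(102): we need 17x ≡ 102 − 45 ≡ 57 (mod 109). Using 17⁻¹ = 77: x ≡ 77·57 = 4389 = 40·109 + 29, so x = 29.
Check: T(29) = 17·29 + 45 = 538 = 4·109 + 102 ≡ 102 (mod 109).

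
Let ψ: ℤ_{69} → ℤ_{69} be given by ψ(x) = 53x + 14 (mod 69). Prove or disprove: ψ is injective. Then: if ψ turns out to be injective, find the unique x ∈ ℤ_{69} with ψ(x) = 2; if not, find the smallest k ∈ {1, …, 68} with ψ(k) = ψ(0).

By definition, ψ is injective when ψ(x_1) = ψ(x_2) forces x_1 = x_2.
If ψ(x_1) = ψ(x_2), then 53x_1 ≡ 53x_2 (mod 69). Because gcd(53, 69) = 1, we may cancel 53 to get x_1 ≡ x_2 (mod 69).
So ψ is injective.
We now compute 53⁻¹ mod 69 explicitly. Euclid's algorithm: 69 = 1·53 + 16, 53 = 3·16 + 5, 16 = 3·5 + 1; back-substituting gives 1 = 56·53 − 43·69, so 53⁻¹ ≡ 56 (mod 69).
Since ψ is injective, we compute ψ⁻¹(2): solve 53x + 14 ≡ 2 (mod 69), i.e. 53x ≡ 57 (mod 69).
Multiplying by 53⁻¹ = 56 gives x ≡ 56·57 = 3192 = 46·69 + 18 ≡ 18 (mod 69).
Check: ψ(18) = 53·18 + 14 = 968 = 14·69 + 2 ≡ 2 (mod 69).

18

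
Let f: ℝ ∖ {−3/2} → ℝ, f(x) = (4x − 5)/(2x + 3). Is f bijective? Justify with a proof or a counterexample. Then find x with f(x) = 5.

If f(x) = 2, cross-multiplying gives 2(4x − 5) = 4(2x + 3), which simplifies to −10 = 12 — false.  So 2 has no preimage and f is not surjective.
Therefore f is not bijective.
Solving f(x) = 5: cross-multiplying gives 4x − 5 = 5(2x + 3), which rearranges to −6x = 20, so x = −10/3.

-10/3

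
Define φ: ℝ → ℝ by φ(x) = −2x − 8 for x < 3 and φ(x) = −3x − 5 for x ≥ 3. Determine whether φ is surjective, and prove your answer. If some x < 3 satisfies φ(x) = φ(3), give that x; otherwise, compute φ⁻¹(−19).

Both pieces are strictly decreasing (slopes −2 and −3), so each is injective on its own interval.
The left piece maps (−∞, 3) onto (−14, ∞); the right piece maps [3, ∞) onto (−∞, −14].
These images together cover ℝ, so φ is surjective.
Because the two images are disjoint, no x < 3 has φ(x) = φ(3), so we compute φ⁻¹(−19): −19 lies in (−∞, −14], so solve −3x − 5 = −19: x = (−19 + 5)/(−3) = 14/3.

14/3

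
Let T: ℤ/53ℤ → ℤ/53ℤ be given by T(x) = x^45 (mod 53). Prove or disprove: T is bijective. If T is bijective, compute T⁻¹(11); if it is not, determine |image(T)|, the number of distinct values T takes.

Since 53 is prime, the nonzero elements of ℤ/53ℤ form a cyclic group of order 52.
As gcd(45, 52) = 1, raising to the 45th power is a bijection on this group: if u^45 ≡ v^45 then (uv^{−1})^45 = 1, and the only element of order dividing gcd(45, 52) = 1 is 1, so u = v.
With T(0) = 0 this makes T injective on all of ℤ/53ℤ, hence bijective (finite equal-size domain and codomain). In particular T is bijective.
Since T is bijective, we find the preimage of 11. The inverse of x ↦ x^45 on (ℤ/53ℤ)^× is x ↦ x^37, because 45·37 = 1665 = 32·52 + 1 ≡ 1 (mod 52) and x^{52} = 1 for x ≠ 0 (Fermat). So T⁻¹(11) = 11^37 mod 53.
Repeated squaring mod 53: 11^1 ≡ 11, 11^2 ≡ 11² = 121 ≡ 15, 11^4 ≡ 15² = 225 ≡ 13, 11^8 ≡ 13² = 169 ≡ 10, 11^16 ≡ 10² = 100 ≡ 47, 11^32 ≡ 47² = 2209 ≡ 36. Since 37 = 32 + 4 + 1, 11^37 ≡ 36·13·11: 36·13 = 468 ≡ 44, then 44·11 = 484 ≡ 7. So 11^37 ≡ 7 (mod 53).
Hence T⁻¹(11) = 7.

7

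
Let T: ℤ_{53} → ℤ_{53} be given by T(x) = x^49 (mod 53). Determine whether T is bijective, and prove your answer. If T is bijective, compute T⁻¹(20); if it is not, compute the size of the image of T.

Since 53 is prime, the nonzero elements of ℤ_{53} form a cyclic group of order 52.
As gcd(49, 52) = 1, raising to the 49th power is a bijection on this group: if x_1^49 ≡ x_2^49 then (x_1x_2^{−1})^49 = 1, and the only element of order dividing gcd(49, 52) = 1 is 1, so x_1 = x_2.
With T(0) = 0 this makes T injective on all of ℤ_{53}, hence bijective (finite equal-size domain and codomain). In particular T is bijective.
Since T is bijective, we find the preimage of 20. The inverse of x ↦ x^49 on (ℤ_{53})^× is x ↦ x^17, because 49·17 = 833 = 16·52 + 1 ≡ 1 (mod 52) and x^{52} = 1 for x ≠ 0 (Fermat). So T⁻¹(20) = 20^17 mod 53.
Repeated squaring mod 53: 20^1 ≡ 20, 20^2 ≡ 20² = 400 ≡ 29, 20^4 ≡ 29² = 841 ≡ 46, 20^8 ≡ 46² = 2116 ≡ 49, 20^16 ≡ 49² = 2401 ≡ 16. Since 17 = 16 + 1, 20^17 ≡ 16·20: 16·20 = 320 ≡ 2. So 20^17 ≡ 2 (mod 53).
Hence T⁻¹(20) = 2.

2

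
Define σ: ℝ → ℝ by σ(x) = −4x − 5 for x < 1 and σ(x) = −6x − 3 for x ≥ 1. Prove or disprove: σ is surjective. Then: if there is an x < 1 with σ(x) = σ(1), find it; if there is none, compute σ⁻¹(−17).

Both pieces are strictly decreasing (slopes −4 and −6), so each is injective on its own interval.
The left piece maps (−∞, 1) onto (−9, ∞); the right piece maps [1, ∞) onto (−∞, −9].
These images together cover ℝ, so σ is surjective.
Because the two images are disjoint, no x < 1 has σ(x) = σ(1), so we compute σ⁻¹(−17): −17 lies in (−∞, −9], so solve −6x − 3 = −17: x = (−17 + 3)/(−6) = 7/3.

7/3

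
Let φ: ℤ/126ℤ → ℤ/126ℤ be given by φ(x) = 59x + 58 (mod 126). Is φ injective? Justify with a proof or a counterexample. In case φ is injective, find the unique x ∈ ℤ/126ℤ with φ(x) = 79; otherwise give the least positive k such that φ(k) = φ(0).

If φ(u) = φ(v), then 59u ≡ 59v (mod 126). Because gcd(59, 126) = 1, we may cancel 59 to get u ≡ v (mod 126).
Therefore φ is injective.
We now compute 59⁻¹ mod 126 explicitly. Euclid's algorithm: 126 = 2·59 + 8, 59 = 7·8 + 3, 8 = 2·3 + 2, 3 = 1·2 + 1; back-substituting gives 1 = 47·59 − 22·126, so 59⁻¹ ≡ 47 (mod 126).
Since φ is injective, we compute φ⁻¹(79): solve 59x + 58 ≡ 79 (mod 126), i.e. 59x ≡ 21 (mod 126).
Multiplying by 59⁻¹ = 47 gives x ≡ 47·21 = 987 = 7·126 + 105 ≡ 105 (mod 126).
Check: φ(105) = 59·105 + 58 = 6253 = 49·126 + 79 ≡ 79 (mod 126).

105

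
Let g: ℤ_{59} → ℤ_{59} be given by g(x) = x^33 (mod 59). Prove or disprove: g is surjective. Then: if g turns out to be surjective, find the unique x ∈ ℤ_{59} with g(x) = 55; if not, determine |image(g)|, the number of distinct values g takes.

23

Since 59 is prime, the nonzero elements of ℤ_{59} form a cyclic group of order 58.
As gcd(33, 58) = 1, raising to the 33rd power is a bijection on this group: if s^33 ≡ t^33 then (st^{−1})^33 = 1, and the only element of order dividing gcd(33, 58) = 1 is 1, so s = t.
With g(0) = 0 this makes g injective on all of ℤ_{59}, hence bijective (finite equal-size domain and codomain). In particular g is surjective.
Since g is surjective, we find the preimage of 55. The inverse of x ↦ x^33 on (ℤ_{59})^× is x ↦ x^51, because 33·51 = 1683 = 29·58 + 1 ≡ 1 (mod 58) and x^{58} = 1 for x ≠ 0 (Fermat). So g⁻¹(55) = 55^51 mod 59.
Repeated squaring mod 59: 55^1 ≡ 55, 55^2 ≡ 55² = 3025 ≡ 16, 55^4 ≡ 16² = 256 ≡ 20, 55^8 ≡ 20² = 400 ≡ 46, 55^16 ≡ 46² = 2116 ≡ 51, 55^32 ≡ 51² = 2601 ≡ 5. Since 51 = 32 + 16 + 2 + 1, 55^51 ≡ 5·51·16·55: 5·51 = 255 ≡ 19, then 19·16 = 304 ≡ 9, then 9·55 = 495 ≡ 23. So 55^51 ≡ 23 (mod 59).
Hence g⁻¹(55) = 23.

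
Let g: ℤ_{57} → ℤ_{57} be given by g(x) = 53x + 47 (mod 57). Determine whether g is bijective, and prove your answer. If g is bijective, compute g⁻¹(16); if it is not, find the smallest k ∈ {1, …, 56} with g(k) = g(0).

If g(u) = g(v), then 53u ≡ 53v (mod 57). Because gcd(53, 57) = 1, we may cancel 53 to get u ≡ v (mod 57).
We now compute 53⁻¹ mod 57 explicitly. Euclid's algorithm: 57 = 1·53 + 4, 53 = 13·4 + 1; back-substituting gives 1 = 14·53 − 13·57, so 53⁻¹ ≡ 14 (mod 57).
For any y ∈ ℤ_{57}, x = 14(y − 47) mod 57 satisfies g(x) = 53·14(y − 47) + 47 ≡ y (since 53·14 ≡ 1 mod 57). So every y has a preimage.
Hence g is bijective.
Since g is bijective, we find g⁻¹(16): we need 53x ≡ 16 − 47 ≡ 26 (mod 57). Using 53⁻¹ = 14: x ≡ 14·26 = 364 = 6·57 + 22, so x = 22.
Check: g(22) = 53·22 + 47 = 1213 = 21·57 + 16 ≡ 16 (mod 57).

22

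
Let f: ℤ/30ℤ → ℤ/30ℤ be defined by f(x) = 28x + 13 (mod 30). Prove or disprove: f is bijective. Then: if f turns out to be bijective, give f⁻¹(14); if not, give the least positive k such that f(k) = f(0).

By definition, f is injective if f(a) = f(b) implies a = b.
We have gcd(28, 30) = 2 > 1. Taking a = 0 and b = 15: f(0) = 13 and f(15) = 28·15 + 13 = 433 ≡ 13 (mod 30).
So f(0) = f(15) while 0 ≠ 15, hence f is not injective, hence not bijective.
Since f is not bijective, we find the least positive k with f(k) = f(0): this means 28k ≡ 0 (mod 30), i.e. 30 ∣ 28k. Since gcd(28, 30) = 2, dividing through by 2 this holds exactly when 15 ∣ 14k, and as gcd(14, 15) = 1, exactly when 15 ∣ k.
The smallest positive such k is 15.

15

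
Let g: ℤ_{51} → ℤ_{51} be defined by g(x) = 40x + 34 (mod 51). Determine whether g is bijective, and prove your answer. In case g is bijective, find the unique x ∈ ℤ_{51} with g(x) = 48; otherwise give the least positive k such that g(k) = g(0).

8

If g(s) = g(t), then 40s ≡ 40t (mod 51). Because gcd(40, 51) = 1, we may cancel 40 to get s ≡ t (mod 51).
We now compute 40⁻¹ mod 51 explicitly. Euclid's algorithm: 51 = 1·40 + 11, 40 = 3·11 + 7, 11 = 1·7 + 4, 7 = 1·4 + 3, 4 = 1·3 + 1; back-substituting gives 1 = 37·40 − 29·51, so 40⁻¹ ≡ 37 (mod 51).
Then y ↦ 37(y − 34) is a two-sided inverse to g, so every y ∈ ℤ_{51} has a preimage.
Therefore g is bijective.
Since g is bijective, we compute g⁻¹(48): solve 40x + 34 ≡ 48 (mod 51), i.e. 40x ≡ 14 (mod 51).
Multiplying by 40⁻¹ = 37 gives x ≡ 37·14 = 518 = 10·51 + 8 ≡ 8 (mod 51).
Check: g(8) = 40·8 + 34 = 354 = 6·51 + 48 ≡ 48 (mod 51).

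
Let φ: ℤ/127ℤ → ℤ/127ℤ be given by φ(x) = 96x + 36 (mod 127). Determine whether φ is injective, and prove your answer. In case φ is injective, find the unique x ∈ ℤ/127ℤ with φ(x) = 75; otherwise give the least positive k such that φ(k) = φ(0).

52

Recall: φ is injective if φ(x_1) = φ(x_2) implies x_1 = x_2.
If φ(x_1) = φ(x_2), then 96x_1 ≡ 96x_2 (mod 127). Because gcd(96, 127) = 1, we may cancel 96 to get x_1 ≡ x_2 (mod 127).
So φ is injective.
We now compute 96⁻¹ mod 127 explicitly. Euclid's algorithm: 127 = 1·96 + 31, 96 = 3·31 + 3, 31 = 10·3 + 1; back-substituting gives 1 = 86·96 − 65·127, so 96⁻¹ ≡ 86 (mod 127).
Since φ is injective, we find φ⁻¹(75): we need 96x ≡ 75 − 36 ≡ 39 (mod 127). Using 96⁻¹ = 86: x ≡ 86·39 = 3354 = 26·127 + 52, so x = 52.
Check: φ(52) = 96·52 + 36 = 5028 = 39·127 + 75 ≡ 75 (mod 127).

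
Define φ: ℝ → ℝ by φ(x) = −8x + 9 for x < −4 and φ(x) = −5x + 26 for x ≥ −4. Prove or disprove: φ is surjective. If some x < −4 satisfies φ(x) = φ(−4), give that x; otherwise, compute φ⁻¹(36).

Both pieces are strictly decreasing (slopes −8 and −5), so each is injective on its own interval.
The left piece maps (−∞, −4) onto (41, ∞); the right piece maps [−4, ∞) onto (−∞, 46].
The union (41, ∞) ∪ (−∞, 46] covers ℝ, so φ is surjective.
For the follow-up: the images overlap, so an x < −4 with φ(x) = φ(−4) exists. φ(−4) = 46; solving −8x + 9 = 46 for x < −4 gives x = (46 − 9)/(−8) = −37/8.

-37/8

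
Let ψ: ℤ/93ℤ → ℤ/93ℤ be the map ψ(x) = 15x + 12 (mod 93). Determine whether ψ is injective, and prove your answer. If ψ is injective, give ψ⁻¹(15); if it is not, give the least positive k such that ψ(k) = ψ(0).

31

Recall: ψ is injective if ψ(s) = ψ(t) implies s = t.
We have gcd(15, 93) = 3 > 1. Taking s = 0 and t = 31: ψ(0) = 12 and ψ(31) = 15·31 + 12 = 477 ≡ 12 (mod 93).
So ψ(0) = ψ(31) while 0 ≠ 31, thus ψ is not injective.
Since ψ is not injective, we find the least positive k with ψ(k) = ψ(0): this means 15k ≡ 0 (mod 93), i.e. 93 ∣ 15k. Since gcd(15, 93) = 3, dividing through by 3 this holds exactly when 31 ∣ 5k, and as gcd(5, 31) = 1, exactly when 31 ∣ k.
The smallest positive such k is 31.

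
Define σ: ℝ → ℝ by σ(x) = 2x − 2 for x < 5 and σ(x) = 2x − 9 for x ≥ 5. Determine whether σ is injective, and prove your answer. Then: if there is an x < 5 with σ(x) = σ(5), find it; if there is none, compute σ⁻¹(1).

3/2

Both pieces are strictly increasing (slopes 2 and 2), so each is injective on its own interval.
The left piece maps (−∞, 5) onto (−∞, 8); the right piece maps [5, ∞) onto [1, ∞).
These images overlap. In particular σ(5) = 1 (right piece), and solving 2x − 2 = 1 on the left piece gives x = 3/2 < 5.
So σ(3/2) = σ(5) with 3/2 ≠ 5, and σ is not injective. This x = 3/2 is the requested value below 5.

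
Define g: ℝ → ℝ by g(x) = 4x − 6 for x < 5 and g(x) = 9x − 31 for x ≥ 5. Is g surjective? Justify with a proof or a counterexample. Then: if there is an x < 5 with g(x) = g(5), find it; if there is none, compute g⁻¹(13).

19/4

Both pieces are strictly increasing (slopes 4 and 9), so each is injective on its own interval.
The left piece maps (−∞, 5) onto (−∞, 14); the right piece maps [5, ∞) onto [14, ∞).
These images together cover ℝ, so g is surjective.
Because the two images are disjoint, no x < 5 has g(x) = g(5), so we compute g⁻¹(13): 13 lies in (−∞, 14), so solve 4x − 6 = 13: x = (13 + 6)/4 = 19/4.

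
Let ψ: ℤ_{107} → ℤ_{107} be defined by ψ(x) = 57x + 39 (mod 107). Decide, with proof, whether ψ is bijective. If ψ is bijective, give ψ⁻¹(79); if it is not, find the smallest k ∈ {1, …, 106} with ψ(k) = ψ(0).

42

Recall: ψ is injective when ψ(a) = ψ(b) forces a = b.
Suppose ψ(a) = ψ(b) in ℤ_{107}. Then 57a + 39 ≡ 57b + 39 (mod 107), thus 57(a − b) ≡ 0 (mod 107).
Since gcd(57, 107) = 1, 57 is invertible modulo 107, thus a − b ≡ 0 (mod 107), i.e. a = b.
We now compute 57⁻¹ mod 107 explicitly. Euclid's algorithm: 107 = 1·57 + 50, 57 = 1·50 + 7, 50 = 7·7 + 1; back-substituting gives 1 = 92·57 − 49·107, so 57⁻¹ ≡ 92 (mod 107).
Then y ↦ 92(y − 39) is a two-sided inverse to ψ, so every y ∈ ℤ_{107} has a preimage.
Hence ψ is bijective.
Since ψ is bijective, we find ψ⁻¹(79): we need 57x ≡ 79 − 39 ≡ 40 (mod 107). Using 57⁻¹ = 92: x ≡ 92·40 = 3680 = 34·107 + 42, so x = 42.
Check: ψ(42) = 57·42 + 39 = 2433 = 22·107 + 79 ≡ 79 (mod 107).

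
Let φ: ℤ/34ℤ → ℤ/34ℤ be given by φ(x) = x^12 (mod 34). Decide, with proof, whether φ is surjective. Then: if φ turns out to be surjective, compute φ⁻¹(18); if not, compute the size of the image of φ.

10

φ(3): Repeated squaring mod 34: 3^1 ≡ 3, 3^2 ≡ 3² = 9, 3^4 ≡ 9² = 81 ≡ 13, 3^8 ≡ 13² = 169 ≡ 33. Since 12 = 8 + 4, 3^12 ≡ 33·13: 33·13 = 429 ≡ 21. So 3^12 ≡ 21 (mod 34).
φ(5): Repeated squaring mod 34: 5^1 ≡ 5, 5^2 ≡ 5² = 25, 5^4 ≡ 25² = 625 ≡ 13, 5^8 ≡ 13² = 169 ≡ 33. Since 12 = 8 + 4, 5^12 ≡ 33·13: 33·13 = 429 ≡ 21. So 5^12 ≡ 21 (mod 34).
So φ(3) = φ(5) = 21 while 3 ≠ 5, so φ is not injective.
A non-injective map from the 34-element set ℤ/34ℤ to itself takes at most 33 distinct values, so it cannot be surjective. So φ is not surjective.
Since φ is not surjective, we determine |image(φ)|. Computing x^12 mod 34 for each x (by repeated squaring, reducing mod 34 at every step), the values φ(0), φ(1), …, φ(33) are: 0, 1, 16, 21, 18, 21, 30, 13, 16, 33, 30, 13, 4, 1, 4, 33, 18, 17, 18, 33, 4, 1, 4, 13, 30, 33, 16, 13, 30, 21, 18, 21, 16, 1.
The distinct values are {0, 1, 4, 13, 16, 17, 18, 21, 30, 33}; there are 10 of them.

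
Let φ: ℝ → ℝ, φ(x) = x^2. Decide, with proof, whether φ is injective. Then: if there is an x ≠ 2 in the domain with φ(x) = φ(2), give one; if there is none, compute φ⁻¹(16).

φ(2) = 4 = (−2)^2 = φ(−2) (since 2 is even), with 2 ≠ −2. So φ is not injective.
For the follow-up, such an x exists: taking x = −2 ∈ ℝ gives φ(−2) = 4 = φ(2) with −2 ≠ 2.

-2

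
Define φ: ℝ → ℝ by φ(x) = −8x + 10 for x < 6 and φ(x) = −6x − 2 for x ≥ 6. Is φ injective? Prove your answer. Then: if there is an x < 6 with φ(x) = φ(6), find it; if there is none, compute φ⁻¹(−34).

11/2

Both pieces are strictly decreasing (slopes −8 and −6), so each is injective on its own interval.
The left piece maps (−∞, 6) onto (−38, ∞); the right piece maps [6, ∞) onto (−∞, −38].
These images are disjoint, so no value is attained by both pieces. Thus φ is injective.
Because the two images are disjoint, no x < 6 has φ(x) = φ(6), so we compute φ⁻¹(−34): −34 lies in (−38, ∞), so solve −8x + 10 = −34: x = (−34 − 10)/(−8) = 11/2.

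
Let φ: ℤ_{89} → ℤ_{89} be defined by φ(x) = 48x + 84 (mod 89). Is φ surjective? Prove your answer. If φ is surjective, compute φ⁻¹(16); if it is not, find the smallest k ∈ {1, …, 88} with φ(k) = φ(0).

6

Since gcd(48, 89) = 1, 48 is invertible modulo 89. Euclid's algorithm: 89 = 1·48 + 41, 48 = 1·41 + 7, 41 = 5·7 + 6, 7 = 1·6 + 1; back-substituting gives 1 = 13·48 − 7·89, so 48⁻¹ ≡ 13 (mod 89).
Then y ↦ 13(y − 84) is a two-sided inverse to φ, so every y ∈ ℤ_{89} has a preimage.
Hence φ is surjective.
Since φ is surjective, we find φ⁻¹(16): we need 48x ≡ 16 − 84 ≡ 21 (mod 89). Using 48⁻¹ = 13: x ≡ 13·21 = 273 = 3·89 + 6, so x = 6.
Check: φ(6) = 48·6 + 84 = 372 = 4·89 + 16 ≡ 16 (mod 89).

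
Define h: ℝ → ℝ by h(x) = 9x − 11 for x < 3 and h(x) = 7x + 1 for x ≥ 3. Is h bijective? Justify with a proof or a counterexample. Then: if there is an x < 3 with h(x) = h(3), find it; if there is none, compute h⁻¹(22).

Both pieces are strictly increasing (slopes 9 and 7), so each is injective on its own interval.
The left piece maps (−∞, 3) onto (−∞, 16); the right piece maps [3, ∞) onto [22, ∞).
The images leave a gap (16 has no preimage), so h is not surjective, hence not bijective.
Because the two images are disjoint, no x < 3 has h(x) = h(3), so we compute h⁻¹(22): 22 lies in [22, ∞), so solve 7x + 1 = 22: x = (22 − 1)/7 = 3.

3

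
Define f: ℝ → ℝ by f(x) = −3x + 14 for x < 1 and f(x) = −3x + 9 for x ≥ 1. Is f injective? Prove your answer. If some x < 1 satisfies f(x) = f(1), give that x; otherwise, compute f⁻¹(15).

Both pieces are strictly decreasing (slopes −3 and −3), so each is injective on its own interval.
The left piece maps (−∞, 1) onto (11, ∞); the right piece maps [1, ∞) onto (−∞, 6].
These images are disjoint, so no value is attained by both pieces. So f is injective.
Because the two images are disjoint, no x < 1 has f(x) = f(1), so we compute f⁻¹(15): 15 lies in (11, ∞), so solve −3x + 14 = 15: x = (15 − 14)/(−3) = −1/3.

-1/3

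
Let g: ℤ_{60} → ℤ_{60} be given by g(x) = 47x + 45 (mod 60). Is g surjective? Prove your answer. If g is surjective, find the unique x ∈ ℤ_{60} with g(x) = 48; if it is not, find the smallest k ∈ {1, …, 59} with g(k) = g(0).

9

Recall: surjectivity means every element of the codomain has a preimage under g.
Since gcd(47, 60) = 1, 47 is invertible modulo 60. Euclid's algorithm: 60 = 1·47 + 13, 47 = 3·13 + 8, 13 = 1·8 + 5, 8 = 1·5 + 3, 5 = 1·3 + 2, 3 = 1·2 + 1; back-substituting gives 1 = 23·47 − 18·60, so 47⁻¹ ≡ 23 (mod 60).
Then y ↦ 23(y − 45) is a two-sided inverse to g, so every y ∈ ℤ_{60} has a preimage.
Thus g is surjective.
Since g is surjective, we compute g⁻¹(48): solve 47x + 45 ≡ 48 (mod 60), i.e. 47x ≡ 3 (mod 60).
Multiplying by 47⁻¹ = 23 gives x ≡ 23·3 = 69 = 1·60 + 9 ≡ 9 (mod 60).
Check: g(9) = 47·9 + 45 = 468 = 7·60 + 48 ≡ 48 (mod 60).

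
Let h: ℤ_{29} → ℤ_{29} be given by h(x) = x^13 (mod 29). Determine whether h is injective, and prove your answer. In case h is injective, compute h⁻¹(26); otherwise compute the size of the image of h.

10

Since 29 is prime, the nonzero elements of ℤ_{29} form a cyclic group of order 28.
As gcd(13, 28) = 1, raising to the 13th power is a bijection on this group: if x_1^13 ≡ x_2^13 then (x_1x_2^{−1})^13 = 1, and the only element of order dividing gcd(13, 28) = 1 is 1, so x_1 = x_2.
With h(0) = 0 this makes h injective on all of ℤ_{29}, hence bijective (finite equal-size domain and codomain). In particular h is injective.
Since h is injective, we find the preimage of 26. The inverse of x ↦ x^13 on (ℤ_{29})^× is x ↦ x^13, because 13·13 = 169 = 6·28 + 1 ≡ 1 (mod 28) and x^{28} = 1 for x ≠ 0 (Fermat). So h⁻¹(26) = 26^13 mod 29.
Repeated squaring mod 29: 26^1 ≡ 26, 26^2 ≡ 26² = 676 ≡ 9, 26^4 ≡ 9² = 81 ≡ 23, 26^8 ≡ 23² = 529 ≡ 7. Since 13 = 8 + 4 + 1, 26^13 ≡ 7·23·26: 7·23 = 161 ≡ 16, then 16·26 = 416 ≡ 10. So 26^13 ≡ 10 (mod 29).
Hence h⁻¹(26) = 10.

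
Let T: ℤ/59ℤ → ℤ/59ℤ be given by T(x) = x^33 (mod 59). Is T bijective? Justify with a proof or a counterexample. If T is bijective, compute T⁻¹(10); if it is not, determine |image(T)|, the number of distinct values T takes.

40

Since 59 is prime, the nonzero elements of ℤ/59ℤ form a cyclic group of order 58.
As gcd(33, 58) = 1, raising to the 33rd power is a bijection on this group: if x_1^33 ≡ x_2^33 then (x_1x_2^{−1})^33 = 1, and the only element of order dividing gcd(33, 58) = 1 is 1, so x_1 = x_2.
With T(0) = 0 this makes T injective on all of ℤ/59ℤ, hence bijective (finite equal-size domain and codomain). In particular T is bijective.
Since T is bijective, we find the preimage of 10. The inverse of x ↦ x^33 on (ℤ/59ℤ)^× is x ↦ x^51, because 33·51 = 1683 = 29·58 + 1 ≡ 1 (mod 58) and x^{58} = 1 for x ≠ 0 (Fermat). So T⁻¹(10) = 10^51 mod 59.
Repeated squaring mod 59: 10^1 ≡ 10, 10^2 ≡ 10² = 100 ≡ 41, 10^4 ≡ 41² = 1681 ≡ 29, 10^8 ≡ 29² = 841 ≡ 15, 10^16 ≡ 15² = 225 ≡ 48, 10^32 ≡ 48² = 2304 ≡ 3. Since 51 = 32 + 16 + 2 + 1, 10^51 ≡ 3·48·41·10: 3·48 = 144 ≡ 26, then 26·41 = 1066 ≡ 4, then 4·10 = 40. So 10^51 ≡ 40 (mod 59).
Hence T⁻¹(10) = 40.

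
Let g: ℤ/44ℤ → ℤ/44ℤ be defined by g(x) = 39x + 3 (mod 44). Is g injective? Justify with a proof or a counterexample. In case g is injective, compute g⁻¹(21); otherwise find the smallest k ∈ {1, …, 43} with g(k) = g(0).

If g(u) = g(v), then 39u ≡ 39v (mod 44). Because gcd(39, 44) = 1, we may cancel 39 to get u ≡ v (mod 44).
So g is injective.
We now compute 39⁻¹ mod 44 explicitly. Euclid's algorithm: 44 = 1·39 + 5, 39 = 7·5 + 4, 5 = 1·4 + 1; back-substituting gives 1 = 35·39 − 31·44, so 39⁻¹ ≡ 35 (mod 44).
Since g is injective, we find g⁻¹(21): we need 39x ≡ 21 − 3 ≡ 18 (mod 44). Using 39⁻¹ = 35: x ≡ 35·18 = 630 = 14·44 + 14, so x = 14.
Check: g(14) = 39·14 + 3 = 549 = 12·44 + 21 ≡ 21 (mod 44).

14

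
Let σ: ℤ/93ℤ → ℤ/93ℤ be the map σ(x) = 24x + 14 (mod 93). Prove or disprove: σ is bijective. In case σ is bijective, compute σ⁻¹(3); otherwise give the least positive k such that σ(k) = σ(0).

31

We have gcd(24, 93) = 3 > 1. Taking a = 0 and b = 31: σ(0) = 14 and σ(31) = 24·31 + 14 = 758 ≡ 14 (mod 93).
So σ(0) = σ(31) while 0 ≠ 31, so σ is not injective, hence not bijective.
Since σ is not bijective, we find the least positive k with σ(k) = σ(0): this means 24k ≡ 0 (mod 93), i.e. 93 ∣ 24k. Since gcd(24, 93) = 3, dividing through by 3 this holds exactly when 31 ∣ 8k, and as gcd(8, 31) = 1, exactly when 31 ∣ k.
The smallest positive such k is 31.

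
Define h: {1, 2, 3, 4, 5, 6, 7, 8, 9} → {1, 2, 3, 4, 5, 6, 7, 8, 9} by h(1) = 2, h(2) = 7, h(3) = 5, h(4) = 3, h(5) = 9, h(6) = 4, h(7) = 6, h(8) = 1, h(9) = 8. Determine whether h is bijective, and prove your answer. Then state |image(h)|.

The values 2, 7, 5, 3, 9, 4, 6, 1, 8 are a permutation of {1, 2, 3, 4, 5, 6, 7, 8, 9}: each element appears exactly once.
So h is injective and surjective, hence bijective.
The image of h is {1, 2, 3, 4, 5, 6, 7, 8, 9}, which has 9 elements.

9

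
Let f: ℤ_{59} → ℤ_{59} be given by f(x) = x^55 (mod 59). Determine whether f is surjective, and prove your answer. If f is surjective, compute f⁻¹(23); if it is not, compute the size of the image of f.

24

Since 59 is prime, the nonzero elements of ℤ_{59} form a cyclic group of order 58.
As gcd(55, 58) = 1, raising to the 55th power is a bijection on this group: if s^55 ≡ t^55 then (st^{−1})^55 = 1, and the only element of order dividing gcd(55, 58) = 1 is 1, so s = t.
With f(0) = 0 this makes f injective on all of ℤ_{59}, hence bijective (finite equal-size domain and codomain). In particular f is surjective.
Since f is surjective, we find the preimage of 23. The inverse of x ↦ x^55 on (ℤ_{59})^× is x ↦ x^19, because 55·19 = 1045 = 18·58 + 1 ≡ 1 (mod 58) and x^{58} = 1 for x ≠ 0 (Fermat). So f⁻¹(23) = 23^19 mod 59.
Repeated squaring mod 59: 23^1 ≡ 23, 23^2 ≡ 23² = 529 ≡ 57, 23^4 ≡ 57² = 3249 ≡ 4, 23^8 ≡ 4² = 16, 23^16 ≡ 16² = 256 ≡ 20. Since 19 = 16 + 2 + 1, 23^19 ≡ 20·57·23: 20·57 = 1140 ≡ 19, then 19·23 = 437 ≡ 24. So 23^19 ≡ 24 (mod 59).
Hence f⁻¹(23) = 24.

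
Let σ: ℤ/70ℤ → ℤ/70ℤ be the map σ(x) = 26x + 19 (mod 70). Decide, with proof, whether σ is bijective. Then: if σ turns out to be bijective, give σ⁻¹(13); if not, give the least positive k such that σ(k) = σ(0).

35

We have gcd(26, 70) = 2 > 1. Taking u = 0 and v = 35: σ(0) = 19 and σ(35) = 26·35 + 19 = 929 ≡ 19 (mod 70).
So σ(0) = σ(35) while 0 ≠ 35, hence σ is not injective, hence not bijective.
Since σ is not bijective, we find the least positive k with σ(k) = σ(0): this means 26k ≡ 0 (mod 70), i.e. 70 ∣ 26k. Since gcd(26, 70) = 2, dividing through by 2 this holds exactly when 35 ∣ 13k, and as gcd(13, 35) = 1, exactly when 35 ∣ k.
The smallest positive such k is 35.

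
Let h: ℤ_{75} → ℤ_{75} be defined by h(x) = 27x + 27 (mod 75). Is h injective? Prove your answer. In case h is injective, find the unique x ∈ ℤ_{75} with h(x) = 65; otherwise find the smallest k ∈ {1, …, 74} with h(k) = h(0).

We have gcd(27, 75) = 3 > 1. Taking x_1 = 0 and x_2 = 25: h(0) = 27 and h(25) = 27·25 + 27 = 702 ≡ 27 (mod 75).
So h(0) = h(25) while 0 ≠ 25, therefore h is not injective.
Since h is not injective, we find the least positive k with h(k) = h(0): this means 27k ≡ 0 (mod 75), i.e. 75 ∣ 27k. Since gcd(27, 75) = 3, dividing through by 3 this holds exactly when 25 ∣ 9k, and as gcd(9, 25) = 1, exactly when 25 ∣ k.
The smallest positive such k is 25.

25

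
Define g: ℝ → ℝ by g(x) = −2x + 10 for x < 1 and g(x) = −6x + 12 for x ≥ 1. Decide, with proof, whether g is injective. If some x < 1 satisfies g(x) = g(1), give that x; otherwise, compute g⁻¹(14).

-2

Both pieces are strictly decreasing (slopes −2 and −6), so each is injective on its own interval.
The left piece maps (−∞, 1) onto (8, ∞); the right piece maps [1, ∞) onto (−∞, 6].
These images are disjoint, so no value is attained by both pieces. So g is injective.
Because the two images are disjoint, no x < 1 has g(x) = g(1), so we compute g⁻¹(14): 14 lies in (8, ∞), so solve −2x + 10 = 14: x = (14 − 10)/(−2) = −2.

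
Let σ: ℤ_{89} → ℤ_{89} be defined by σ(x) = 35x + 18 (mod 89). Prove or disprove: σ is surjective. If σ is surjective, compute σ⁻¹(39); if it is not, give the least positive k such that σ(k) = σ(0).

54

By definition, σ is surjective if every y in the codomain equals σ(x) for some x in the domain.
Since gcd(35, 89) = 1, 35 is invertible modulo 89. Euclid's algorithm: 89 = 2·35 + 19, 35 = 1·19 + 16, 19 = 1·16 + 3, 16 = 5·3 + 1; back-substituting gives 1 = 28·35 − 11·89, so 35⁻¹ ≡ 28 (mod 89).
For any y ∈ ℤ_{89}, x = 28(y − 18) mod 89 satisfies σ(x) = 35·28(y − 18) + 18 ≡ y (since 35·28 ≡ 1 mod 89). So every y has a preimage.
Thus σ is surjective.
Since σ is surjective, we find σ⁻¹(39): we need 35x ≡ 39 − 18 ≡ 21 (mod 89). Using 35⁻¹ = 28: x ≡ 28·21 = 588 = 6·89 + 54, so x = 54.
Check: σ(54) = 35·54 + 18 = 1908 = 21·89 + 39 ≡ 39 (mod 89).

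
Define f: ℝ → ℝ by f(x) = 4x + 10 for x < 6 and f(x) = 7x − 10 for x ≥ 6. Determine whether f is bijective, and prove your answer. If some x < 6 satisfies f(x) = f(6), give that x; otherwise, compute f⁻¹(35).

11/2

Both pieces are strictly increasing (slopes 4 and 7), so each is injective on its own interval.
The left piece maps (−∞, 6) onto (−∞, 34); the right piece maps [6, ∞) onto [32, ∞).
These images overlap. In particular f(6) = 32 (right piece), and solving 4x + 10 = 32 on the left piece gives x = 11/2 < 6.
So f(11/2) = f(6) with 11/2 ≠ 6, and f is not injective, hence not bijective. This x = 11/2 is the requested value below 6.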